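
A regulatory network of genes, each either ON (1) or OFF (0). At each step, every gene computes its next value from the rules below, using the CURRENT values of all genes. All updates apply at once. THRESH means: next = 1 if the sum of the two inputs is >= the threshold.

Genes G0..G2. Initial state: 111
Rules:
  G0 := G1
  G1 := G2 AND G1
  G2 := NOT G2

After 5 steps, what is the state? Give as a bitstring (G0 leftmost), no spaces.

Step 1: G0=G1=1 G1=G2&G1=1&1=1 G2=NOT G2=NOT 1=0 -> 110
Step 2: G0=G1=1 G1=G2&G1=0&1=0 G2=NOT G2=NOT 0=1 -> 101
Step 3: G0=G1=0 G1=G2&G1=1&0=0 G2=NOT G2=NOT 1=0 -> 000
Step 4: G0=G1=0 G1=G2&G1=0&0=0 G2=NOT G2=NOT 0=1 -> 001
Step 5: G0=G1=0 G1=G2&G1=1&0=0 G2=NOT G2=NOT 1=0 -> 000

000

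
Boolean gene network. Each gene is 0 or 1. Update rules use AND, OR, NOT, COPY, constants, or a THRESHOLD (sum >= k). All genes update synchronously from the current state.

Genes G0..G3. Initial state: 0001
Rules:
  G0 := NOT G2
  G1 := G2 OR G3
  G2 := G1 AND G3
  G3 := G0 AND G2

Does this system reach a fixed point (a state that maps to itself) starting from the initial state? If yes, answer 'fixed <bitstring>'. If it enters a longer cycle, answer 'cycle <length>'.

Step 0: 0001
Step 1: G0=NOT G2=NOT 0=1 G1=G2|G3=0|1=1 G2=G1&G3=0&1=0 G3=G0&G2=0&0=0 -> 1100
Step 2: G0=NOT G2=NOT 0=1 G1=G2|G3=0|0=0 G2=G1&G3=1&0=0 G3=G0&G2=1&0=0 -> 1000
Step 3: G0=NOT G2=NOT 0=1 G1=G2|G3=0|0=0 G2=G1&G3=0&0=0 G3=G0&G2=1&0=0 -> 1000
Fixed point reached at step 2: 1000

Answer: fixed 1000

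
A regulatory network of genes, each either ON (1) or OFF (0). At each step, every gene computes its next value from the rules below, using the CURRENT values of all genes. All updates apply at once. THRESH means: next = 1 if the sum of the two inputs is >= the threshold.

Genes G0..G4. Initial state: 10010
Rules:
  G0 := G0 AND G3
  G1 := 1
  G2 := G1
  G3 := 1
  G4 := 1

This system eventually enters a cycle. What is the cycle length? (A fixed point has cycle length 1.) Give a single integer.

Step 0: 10010
Step 1: G0=G0&G3=1&1=1 G1=1(const) G2=G1=0 G3=1(const) G4=1(const) -> 11011
Step 2: G0=G0&G3=1&1=1 G1=1(const) G2=G1=1 G3=1(const) G4=1(const) -> 11111
Step 3: G0=G0&G3=1&1=1 G1=1(const) G2=G1=1 G3=1(const) G4=1(const) -> 11111
State from step 3 equals state from step 2 -> cycle length 1

Answer: 1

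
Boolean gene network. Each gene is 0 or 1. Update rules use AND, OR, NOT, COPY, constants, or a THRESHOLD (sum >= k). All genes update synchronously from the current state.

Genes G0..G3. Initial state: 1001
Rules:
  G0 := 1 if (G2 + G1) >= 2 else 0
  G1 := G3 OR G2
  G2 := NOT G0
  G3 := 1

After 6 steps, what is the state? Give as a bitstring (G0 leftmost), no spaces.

Step 1: G0=(0+0>=2)=0 G1=G3|G2=1|0=1 G2=NOT G0=NOT 1=0 G3=1(const) -> 0101
Step 2: G0=(0+1>=2)=0 G1=G3|G2=1|0=1 G2=NOT G0=NOT 0=1 G3=1(const) -> 0111
Step 3: G0=(1+1>=2)=1 G1=G3|G2=1|1=1 G2=NOT G0=NOT 0=1 G3=1(const) -> 1111
Step 4: G0=(1+1>=2)=1 G1=G3|G2=1|1=1 G2=NOT G0=NOT 1=0 G3=1(const) -> 1101
Step 5: G0=(0+1>=2)=0 G1=G3|G2=1|0=1 G2=NOT G0=NOT 1=0 G3=1(const) -> 0101
Step 6: G0=(0+1>=2)=0 G1=G3|G2=1|0=1 G2=NOT G0=NOT 0=1 G3=1(const) -> 0111

0111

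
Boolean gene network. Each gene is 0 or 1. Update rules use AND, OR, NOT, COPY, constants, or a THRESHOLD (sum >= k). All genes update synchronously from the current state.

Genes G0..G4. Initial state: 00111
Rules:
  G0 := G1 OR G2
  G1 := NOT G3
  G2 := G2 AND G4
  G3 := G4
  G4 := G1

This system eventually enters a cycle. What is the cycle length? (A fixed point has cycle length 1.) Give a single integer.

Step 0: 00111
Step 1: G0=G1|G2=0|1=1 G1=NOT G3=NOT 1=0 G2=G2&G4=1&1=1 G3=G4=1 G4=G1=0 -> 10110
Step 2: G0=G1|G2=0|1=1 G1=NOT G3=NOT 1=0 G2=G2&G4=1&0=0 G3=G4=0 G4=G1=0 -> 10000
Step 3: G0=G1|G2=0|0=0 G1=NOT G3=NOT 0=1 G2=G2&G4=0&0=0 G3=G4=0 G4=G1=0 -> 01000
Step 4: G0=G1|G2=1|0=1 G1=NOT G3=NOT 0=1 G2=G2&G4=0&0=0 G3=G4=0 G4=G1=1 -> 11001
Step 5: G0=G1|G2=1|0=1 G1=NOT G3=NOT 0=1 G2=G2&G4=0&1=0 G3=G4=1 G4=G1=1 -> 11011
Step 6: G0=G1|G2=1|0=1 G1=NOT G3=NOT 1=0 G2=G2&G4=0&1=0 G3=G4=1 G4=G1=1 -> 10011
Step 7: G0=G1|G2=0|0=0 G1=NOT G3=NOT 1=0 G2=G2&G4=0&1=0 G3=G4=1 G4=G1=0 -> 00010
Step 8: G0=G1|G2=0|0=0 G1=NOT G3=NOT 1=0 G2=G2&G4=0&0=0 G3=G4=0 G4=G1=0 -> 00000
Step 9: G0=G1|G2=0|0=0 G1=NOT G3=NOT 0=1 G2=G2&G4=0&0=0 G3=G4=0 G4=G1=0 -> 01000
State from step 9 equals state from step 3 -> cycle length 6

Answer: 6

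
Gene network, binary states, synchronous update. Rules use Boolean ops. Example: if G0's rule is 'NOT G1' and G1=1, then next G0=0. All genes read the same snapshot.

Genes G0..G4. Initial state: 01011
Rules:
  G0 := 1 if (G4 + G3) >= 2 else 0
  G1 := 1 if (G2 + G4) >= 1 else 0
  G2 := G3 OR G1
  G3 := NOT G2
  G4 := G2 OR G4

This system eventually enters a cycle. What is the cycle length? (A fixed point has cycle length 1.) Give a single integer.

Step 0: 01011
Step 1: G0=(1+1>=2)=1 G1=(0+1>=1)=1 G2=G3|G1=1|1=1 G3=NOT G2=NOT 0=1 G4=G2|G4=0|1=1 -> 11111
Step 2: G0=(1+1>=2)=1 G1=(1+1>=1)=1 G2=G3|G1=1|1=1 G3=NOT G2=NOT 1=0 G4=G2|G4=1|1=1 -> 11101
Step 3: G0=(1+0>=2)=0 G1=(1+1>=1)=1 G2=G3|G1=0|1=1 G3=NOT G2=NOT 1=0 G4=G2|G4=1|1=1 -> 01101
Step 4: G0=(1+0>=2)=0 G1=(1+1>=1)=1 G2=G3|G1=0|1=1 G3=NOT G2=NOT 1=0 G4=G2|G4=1|1=1 -> 01101
State from step 4 equals state from step 3 -> cycle length 1

Answer: 1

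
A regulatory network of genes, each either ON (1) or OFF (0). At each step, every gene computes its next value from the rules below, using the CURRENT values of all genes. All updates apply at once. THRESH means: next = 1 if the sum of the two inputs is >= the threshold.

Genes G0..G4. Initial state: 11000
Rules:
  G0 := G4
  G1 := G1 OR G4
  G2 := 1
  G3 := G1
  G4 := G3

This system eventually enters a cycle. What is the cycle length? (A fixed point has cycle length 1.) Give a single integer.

Step 0: 11000
Step 1: G0=G4=0 G1=G1|G4=1|0=1 G2=1(const) G3=G1=1 G4=G3=0 -> 01110
Step 2: G0=G4=0 G1=G1|G4=1|0=1 G2=1(const) G3=G1=1 G4=G3=1 -> 01111
Step 3: G0=G4=1 G1=G1|G4=1|1=1 G2=1(const) G3=G1=1 G4=G3=1 -> 11111
Step 4: G0=G4=1 G1=G1|G4=1|1=1 G2=1(const) G3=G1=1 G4=G3=1 -> 11111
State from step 4 equals state from step 3 -> cycle length 1

Answer: 1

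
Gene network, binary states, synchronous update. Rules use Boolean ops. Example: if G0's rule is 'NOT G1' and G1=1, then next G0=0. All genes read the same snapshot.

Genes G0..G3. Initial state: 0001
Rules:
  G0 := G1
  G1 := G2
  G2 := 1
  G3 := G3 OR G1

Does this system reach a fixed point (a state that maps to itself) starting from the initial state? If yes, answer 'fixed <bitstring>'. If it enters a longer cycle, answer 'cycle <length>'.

Step 0: 0001
Step 1: G0=G1=0 G1=G2=0 G2=1(const) G3=G3|G1=1|0=1 -> 0011
Step 2: G0=G1=0 G1=G2=1 G2=1(const) G3=G3|G1=1|0=1 -> 0111
Step 3: G0=G1=1 G1=G2=1 G2=1(const) G3=G3|G1=1|1=1 -> 1111
Step 4: G0=G1=1 G1=G2=1 G2=1(const) G3=G3|G1=1|1=1 -> 1111
Fixed point reached at step 3: 1111

Answer: fixed 1111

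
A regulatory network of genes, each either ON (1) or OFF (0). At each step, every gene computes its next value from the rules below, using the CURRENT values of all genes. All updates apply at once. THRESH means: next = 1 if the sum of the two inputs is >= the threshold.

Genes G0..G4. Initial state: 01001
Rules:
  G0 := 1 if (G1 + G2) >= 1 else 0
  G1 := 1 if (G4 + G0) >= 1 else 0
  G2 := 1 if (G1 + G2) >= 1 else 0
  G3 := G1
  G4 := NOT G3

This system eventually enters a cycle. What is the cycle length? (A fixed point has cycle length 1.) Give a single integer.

Answer: 1

Derivation:
Step 0: 01001
Step 1: G0=(1+0>=1)=1 G1=(1+0>=1)=1 G2=(1+0>=1)=1 G3=G1=1 G4=NOT G3=NOT 0=1 -> 11111
Step 2: G0=(1+1>=1)=1 G1=(1+1>=1)=1 G2=(1+1>=1)=1 G3=G1=1 G4=NOT G3=NOT 1=0 -> 11110
Step 3: G0=(1+1>=1)=1 G1=(0+1>=1)=1 G2=(1+1>=1)=1 G3=G1=1 G4=NOT G3=NOT 1=0 -> 11110
State from step 3 equals state from step 2 -> cycle length 1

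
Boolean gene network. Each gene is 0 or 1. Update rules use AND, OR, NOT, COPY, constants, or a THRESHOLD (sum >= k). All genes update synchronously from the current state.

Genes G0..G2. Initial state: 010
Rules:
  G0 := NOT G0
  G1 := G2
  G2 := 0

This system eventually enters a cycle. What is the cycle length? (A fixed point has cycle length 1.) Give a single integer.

Answer: 2

Derivation:
Step 0: 010
Step 1: G0=NOT G0=NOT 0=1 G1=G2=0 G2=0(const) -> 100
Step 2: G0=NOT G0=NOT 1=0 G1=G2=0 G2=0(const) -> 000
Step 3: G0=NOT G0=NOT 0=1 G1=G2=0 G2=0(const) -> 100
State from step 3 equals state from step 1 -> cycle length 2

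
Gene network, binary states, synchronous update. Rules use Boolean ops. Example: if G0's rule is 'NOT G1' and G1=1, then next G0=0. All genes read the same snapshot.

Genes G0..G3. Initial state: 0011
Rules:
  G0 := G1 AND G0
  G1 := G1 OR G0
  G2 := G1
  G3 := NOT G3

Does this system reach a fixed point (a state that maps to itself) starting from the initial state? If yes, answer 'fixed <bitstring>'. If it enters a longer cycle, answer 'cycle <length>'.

Step 0: 0011
Step 1: G0=G1&G0=0&0=0 G1=G1|G0=0|0=0 G2=G1=0 G3=NOT G3=NOT 1=0 -> 0000
Step 2: G0=G1&G0=0&0=0 G1=G1|G0=0|0=0 G2=G1=0 G3=NOT G3=NOT 0=1 -> 0001
Step 3: G0=G1&G0=0&0=0 G1=G1|G0=0|0=0 G2=G1=0 G3=NOT G3=NOT 1=0 -> 0000
Cycle of length 2 starting at step 1 -> no fixed point

Answer: cycle 2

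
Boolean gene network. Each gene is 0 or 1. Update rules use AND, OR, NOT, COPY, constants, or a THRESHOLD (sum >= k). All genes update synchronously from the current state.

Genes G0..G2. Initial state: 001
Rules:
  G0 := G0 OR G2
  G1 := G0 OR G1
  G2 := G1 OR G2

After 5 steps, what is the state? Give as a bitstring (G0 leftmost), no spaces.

Step 1: G0=G0|G2=0|1=1 G1=G0|G1=0|0=0 G2=G1|G2=0|1=1 -> 101
Step 2: G0=G0|G2=1|1=1 G1=G0|G1=1|0=1 G2=G1|G2=0|1=1 -> 111
Step 3: G0=G0|G2=1|1=1 G1=G0|G1=1|1=1 G2=G1|G2=1|1=1 -> 111
Step 4: G0=G0|G2=1|1=1 G1=G0|G1=1|1=1 G2=G1|G2=1|1=1 -> 111
Step 5: G0=G0|G2=1|1=1 G1=G0|G1=1|1=1 G2=G1|G2=1|1=1 -> 111

111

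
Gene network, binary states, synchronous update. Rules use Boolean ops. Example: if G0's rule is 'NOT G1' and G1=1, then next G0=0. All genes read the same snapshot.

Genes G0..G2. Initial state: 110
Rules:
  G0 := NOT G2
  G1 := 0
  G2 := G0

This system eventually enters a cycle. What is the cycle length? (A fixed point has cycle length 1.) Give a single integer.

Answer: 4

Derivation:
Step 0: 110
Step 1: G0=NOT G2=NOT 0=1 G1=0(const) G2=G0=1 -> 101
Step 2: G0=NOT G2=NOT 1=0 G1=0(const) G2=G0=1 -> 001
Step 3: G0=NOT G2=NOT 1=0 G1=0(const) G2=G0=0 -> 000
Step 4: G0=NOT G2=NOT 0=1 G1=0(const) G2=G0=0 -> 100
Step 5: G0=NOT G2=NOT 0=1 G1=0(const) G2=G0=1 -> 101
State from step 5 equals state from step 1 -> cycle length 4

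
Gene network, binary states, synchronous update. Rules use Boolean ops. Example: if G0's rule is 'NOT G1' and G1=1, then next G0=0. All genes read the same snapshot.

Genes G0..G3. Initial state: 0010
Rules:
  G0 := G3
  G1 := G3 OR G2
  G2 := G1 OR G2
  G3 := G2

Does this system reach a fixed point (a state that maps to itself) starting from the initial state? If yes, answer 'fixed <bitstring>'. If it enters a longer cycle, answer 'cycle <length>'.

Answer: fixed 1111

Derivation:
Step 0: 0010
Step 1: G0=G3=0 G1=G3|G2=0|1=1 G2=G1|G2=0|1=1 G3=G2=1 -> 0111
Step 2: G0=G3=1 G1=G3|G2=1|1=1 G2=G1|G2=1|1=1 G3=G2=1 -> 1111
Step 3: G0=G3=1 G1=G3|G2=1|1=1 G2=G1|G2=1|1=1 G3=G2=1 -> 1111
Fixed point reached at step 2: 1111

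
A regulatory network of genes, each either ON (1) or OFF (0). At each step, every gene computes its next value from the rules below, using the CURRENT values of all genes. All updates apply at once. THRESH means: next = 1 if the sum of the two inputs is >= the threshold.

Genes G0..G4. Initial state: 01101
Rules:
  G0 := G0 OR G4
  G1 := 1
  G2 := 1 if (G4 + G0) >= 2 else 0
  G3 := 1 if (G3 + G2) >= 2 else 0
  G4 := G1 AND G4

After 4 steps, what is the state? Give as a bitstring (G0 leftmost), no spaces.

Step 1: G0=G0|G4=0|1=1 G1=1(const) G2=(1+0>=2)=0 G3=(0+1>=2)=0 G4=G1&G4=1&1=1 -> 11001
Step 2: G0=G0|G4=1|1=1 G1=1(const) G2=(1+1>=2)=1 G3=(0+0>=2)=0 G4=G1&G4=1&1=1 -> 11101
Step 3: G0=G0|G4=1|1=1 G1=1(const) G2=(1+1>=2)=1 G3=(0+1>=2)=0 G4=G1&G4=1&1=1 -> 11101
Step 4: G0=G0|G4=1|1=1 G1=1(const) G2=(1+1>=2)=1 G3=(0+1>=2)=0 G4=G1&G4=1&1=1 -> 11101

11101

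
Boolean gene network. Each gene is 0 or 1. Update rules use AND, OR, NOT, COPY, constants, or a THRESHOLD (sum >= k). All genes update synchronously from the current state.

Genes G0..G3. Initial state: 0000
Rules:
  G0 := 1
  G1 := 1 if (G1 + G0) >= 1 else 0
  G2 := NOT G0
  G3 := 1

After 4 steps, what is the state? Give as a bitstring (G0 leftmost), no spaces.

Step 1: G0=1(const) G1=(0+0>=1)=0 G2=NOT G0=NOT 0=1 G3=1(const) -> 1011
Step 2: G0=1(const) G1=(0+1>=1)=1 G2=NOT G0=NOT 1=0 G3=1(const) -> 1101
Step 3: G0=1(const) G1=(1+1>=1)=1 G2=NOT G0=NOT 1=0 G3=1(const) -> 1101
Step 4: G0=1(const) G1=(1+1>=1)=1 G2=NOT G0=NOT 1=0 G3=1(const) -> 1101

1101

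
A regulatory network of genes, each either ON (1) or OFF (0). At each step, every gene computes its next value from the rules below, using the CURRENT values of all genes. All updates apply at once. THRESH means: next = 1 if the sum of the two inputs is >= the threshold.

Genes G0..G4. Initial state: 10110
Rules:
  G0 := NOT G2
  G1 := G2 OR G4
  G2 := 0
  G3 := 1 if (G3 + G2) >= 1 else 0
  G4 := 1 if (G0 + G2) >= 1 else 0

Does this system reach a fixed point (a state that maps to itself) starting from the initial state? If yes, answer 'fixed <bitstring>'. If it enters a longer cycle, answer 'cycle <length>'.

Step 0: 10110
Step 1: G0=NOT G2=NOT 1=0 G1=G2|G4=1|0=1 G2=0(const) G3=(1+1>=1)=1 G4=(1+1>=1)=1 -> 01011
Step 2: G0=NOT G2=NOT 0=1 G1=G2|G4=0|1=1 G2=0(const) G3=(1+0>=1)=1 G4=(0+0>=1)=0 -> 11010
Step 3: G0=NOT G2=NOT 0=1 G1=G2|G4=0|0=0 G2=0(const) G3=(1+0>=1)=1 G4=(1+0>=1)=1 -> 10011
Step 4: G0=NOT G2=NOT 0=1 G1=G2|G4=0|1=1 G2=0(const) G3=(1+0>=1)=1 G4=(1+0>=1)=1 -> 11011
Step 5: G0=NOT G2=NOT 0=1 G1=G2|G4=0|1=1 G2=0(const) G3=(1+0>=1)=1 G4=(1+0>=1)=1 -> 11011
Fixed point reached at step 4: 11011

Answer: fixed 11011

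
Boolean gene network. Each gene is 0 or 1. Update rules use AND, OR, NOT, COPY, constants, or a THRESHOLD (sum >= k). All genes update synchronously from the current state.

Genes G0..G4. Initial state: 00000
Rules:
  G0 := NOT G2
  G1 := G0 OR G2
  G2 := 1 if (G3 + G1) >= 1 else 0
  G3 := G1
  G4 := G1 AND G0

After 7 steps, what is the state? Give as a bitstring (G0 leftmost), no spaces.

Step 1: G0=NOT G2=NOT 0=1 G1=G0|G2=0|0=0 G2=(0+0>=1)=0 G3=G1=0 G4=G1&G0=0&0=0 -> 10000
Step 2: G0=NOT G2=NOT 0=1 G1=G0|G2=1|0=1 G2=(0+0>=1)=0 G3=G1=0 G4=G1&G0=0&1=0 -> 11000
Step 3: G0=NOT G2=NOT 0=1 G1=G0|G2=1|0=1 G2=(0+1>=1)=1 G3=G1=1 G4=G1&G0=1&1=1 -> 11111
Step 4: G0=NOT G2=NOT 1=0 G1=G0|G2=1|1=1 G2=(1+1>=1)=1 G3=G1=1 G4=G1&G0=1&1=1 -> 01111
Step 5: G0=NOT G2=NOT 1=0 G1=G0|G2=0|1=1 G2=(1+1>=1)=1 G3=G1=1 G4=G1&G0=1&0=0 -> 01110
Step 6: G0=NOT G2=NOT 1=0 G1=G0|G2=0|1=1 G2=(1+1>=1)=1 G3=G1=1 G4=G1&G0=1&0=0 -> 01110
Step 7: G0=NOT G2=NOT 1=0 G1=G0|G2=0|1=1 G2=(1+1>=1)=1 G3=G1=1 G4=G1&G0=1&0=0 -> 01110

01110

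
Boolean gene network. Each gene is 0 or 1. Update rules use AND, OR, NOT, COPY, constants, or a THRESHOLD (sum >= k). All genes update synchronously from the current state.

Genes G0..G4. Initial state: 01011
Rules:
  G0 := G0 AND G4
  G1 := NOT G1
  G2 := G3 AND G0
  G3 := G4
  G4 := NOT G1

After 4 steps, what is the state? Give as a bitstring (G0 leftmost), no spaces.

Step 1: G0=G0&G4=0&1=0 G1=NOT G1=NOT 1=0 G2=G3&G0=1&0=0 G3=G4=1 G4=NOT G1=NOT 1=0 -> 00010
Step 2: G0=G0&G4=0&0=0 G1=NOT G1=NOT 0=1 G2=G3&G0=1&0=0 G3=G4=0 G4=NOT G1=NOT 0=1 -> 01001
Step 3: G0=G0&G4=0&1=0 G1=NOT G1=NOT 1=0 G2=G3&G0=0&0=0 G3=G4=1 G4=NOT G1=NOT 1=0 -> 00010
Step 4: G0=G0&G4=0&0=0 G1=NOT G1=NOT 0=1 G2=G3&G0=1&0=0 G3=G4=0 G4=NOT G1=NOT 0=1 -> 01001

01001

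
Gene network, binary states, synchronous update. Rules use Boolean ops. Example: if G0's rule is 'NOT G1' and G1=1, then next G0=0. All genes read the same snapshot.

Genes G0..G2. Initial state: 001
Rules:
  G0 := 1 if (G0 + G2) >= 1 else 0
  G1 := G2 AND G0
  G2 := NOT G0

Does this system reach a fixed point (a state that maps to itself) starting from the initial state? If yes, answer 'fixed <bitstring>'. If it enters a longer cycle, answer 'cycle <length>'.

Step 0: 001
Step 1: G0=(0+1>=1)=1 G1=G2&G0=1&0=0 G2=NOT G0=NOT 0=1 -> 101
Step 2: G0=(1+1>=1)=1 G1=G2&G0=1&1=1 G2=NOT G0=NOT 1=0 -> 110
Step 3: G0=(1+0>=1)=1 G1=G2&G0=0&1=0 G2=NOT G0=NOT 1=0 -> 100
Step 4: G0=(1+0>=1)=1 G1=G2&G0=0&1=0 G2=NOT G0=NOT 1=0 -> 100
Fixed point reached at step 3: 100

Answer: fixed 100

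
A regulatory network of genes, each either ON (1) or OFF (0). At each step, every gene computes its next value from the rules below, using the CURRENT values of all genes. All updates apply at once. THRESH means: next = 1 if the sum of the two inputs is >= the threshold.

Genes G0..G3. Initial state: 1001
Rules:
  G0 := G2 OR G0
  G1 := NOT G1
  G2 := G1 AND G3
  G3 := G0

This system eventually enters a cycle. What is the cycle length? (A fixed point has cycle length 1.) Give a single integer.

Answer: 2

Derivation:
Step 0: 1001
Step 1: G0=G2|G0=0|1=1 G1=NOT G1=NOT 0=1 G2=G1&G3=0&1=0 G3=G0=1 -> 1101
Step 2: G0=G2|G0=0|1=1 G1=NOT G1=NOT 1=0 G2=G1&G3=1&1=1 G3=G0=1 -> 1011
Step 3: G0=G2|G0=1|1=1 G1=NOT G1=NOT 0=1 G2=G1&G3=0&1=0 G3=G0=1 -> 1101
State from step 3 equals state from step 1 -> cycle length 2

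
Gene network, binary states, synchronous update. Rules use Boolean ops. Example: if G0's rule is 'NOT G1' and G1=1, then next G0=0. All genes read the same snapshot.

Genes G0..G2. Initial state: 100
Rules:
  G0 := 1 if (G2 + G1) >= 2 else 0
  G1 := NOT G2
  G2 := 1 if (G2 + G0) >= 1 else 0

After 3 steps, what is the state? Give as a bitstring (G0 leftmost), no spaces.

Step 1: G0=(0+0>=2)=0 G1=NOT G2=NOT 0=1 G2=(0+1>=1)=1 -> 011
Step 2: G0=(1+1>=2)=1 G1=NOT G2=NOT 1=0 G2=(1+0>=1)=1 -> 101
Step 3: G0=(1+0>=2)=0 G1=NOT G2=NOT 1=0 G2=(1+1>=1)=1 -> 001

001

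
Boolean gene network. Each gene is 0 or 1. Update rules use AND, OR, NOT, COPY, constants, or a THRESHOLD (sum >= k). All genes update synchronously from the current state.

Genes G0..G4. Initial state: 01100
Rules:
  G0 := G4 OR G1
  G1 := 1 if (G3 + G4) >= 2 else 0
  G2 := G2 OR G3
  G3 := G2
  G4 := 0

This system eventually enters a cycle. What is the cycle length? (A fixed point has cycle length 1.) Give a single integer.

Step 0: 01100
Step 1: G0=G4|G1=0|1=1 G1=(0+0>=2)=0 G2=G2|G3=1|0=1 G3=G2=1 G4=0(const) -> 10110
Step 2: G0=G4|G1=0|0=0 G1=(1+0>=2)=0 G2=G2|G3=1|1=1 G3=G2=1 G4=0(const) -> 00110
Step 3: G0=G4|G1=0|0=0 G1=(1+0>=2)=0 G2=G2|G3=1|1=1 G3=G2=1 G4=0(const) -> 00110
State from step 3 equals state from step 2 -> cycle length 1

Answer: 1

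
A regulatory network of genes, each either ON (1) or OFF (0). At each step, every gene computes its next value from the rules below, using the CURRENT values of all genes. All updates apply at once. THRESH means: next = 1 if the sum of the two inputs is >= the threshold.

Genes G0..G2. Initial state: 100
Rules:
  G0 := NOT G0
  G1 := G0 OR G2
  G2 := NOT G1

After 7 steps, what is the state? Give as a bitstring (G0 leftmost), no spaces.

Step 1: G0=NOT G0=NOT 1=0 G1=G0|G2=1|0=1 G2=NOT G1=NOT 0=1 -> 011
Step 2: G0=NOT G0=NOT 0=1 G1=G0|G2=0|1=1 G2=NOT G1=NOT 1=0 -> 110
Step 3: G0=NOT G0=NOT 1=0 G1=G0|G2=1|0=1 G2=NOT G1=NOT 1=0 -> 010
Step 4: G0=NOT G0=NOT 0=1 G1=G0|G2=0|0=0 G2=NOT G1=NOT 1=0 -> 100
Step 5: G0=NOT G0=NOT 1=0 G1=G0|G2=1|0=1 G2=NOT G1=NOT 0=1 -> 011
Step 6: G0=NOT G0=NOT 0=1 G1=G0|G2=0|1=1 G2=NOT G1=NOT 1=0 -> 110
Step 7: G0=NOT G0=NOT 1=0 G1=G0|G2=1|0=1 G2=NOT G1=NOT 1=0 -> 010

010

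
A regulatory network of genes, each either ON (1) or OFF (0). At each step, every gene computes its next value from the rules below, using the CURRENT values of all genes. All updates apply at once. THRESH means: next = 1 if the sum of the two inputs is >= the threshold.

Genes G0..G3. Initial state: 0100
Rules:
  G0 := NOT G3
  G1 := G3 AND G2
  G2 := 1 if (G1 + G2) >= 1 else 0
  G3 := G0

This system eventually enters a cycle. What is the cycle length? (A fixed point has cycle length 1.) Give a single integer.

Answer: 4

Derivation:
Step 0: 0100
Step 1: G0=NOT G3=NOT 0=1 G1=G3&G2=0&0=0 G2=(1+0>=1)=1 G3=G0=0 -> 1010
Step 2: G0=NOT G3=NOT 0=1 G1=G3&G2=0&1=0 G2=(0+1>=1)=1 G3=G0=1 -> 1011
Step 3: G0=NOT G3=NOT 1=0 G1=G3&G2=1&1=1 G2=(0+1>=1)=1 G3=G0=1 -> 0111
Step 4: G0=NOT G3=NOT 1=0 G1=G3&G2=1&1=1 G2=(1+1>=1)=1 G3=G0=0 -> 0110
Step 5: G0=NOT G3=NOT 0=1 G1=G3&G2=0&1=0 G2=(1+1>=1)=1 G3=G0=0 -> 1010
State from step 5 equals state from step 1 -> cycle length 4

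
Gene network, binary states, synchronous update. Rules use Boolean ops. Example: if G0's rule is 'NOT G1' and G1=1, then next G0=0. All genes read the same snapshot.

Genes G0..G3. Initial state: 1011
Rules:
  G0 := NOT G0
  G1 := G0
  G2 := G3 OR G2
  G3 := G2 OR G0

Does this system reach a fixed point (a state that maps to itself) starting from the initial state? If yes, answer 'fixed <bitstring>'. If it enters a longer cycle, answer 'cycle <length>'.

Answer: cycle 2

Derivation:
Step 0: 1011
Step 1: G0=NOT G0=NOT 1=0 G1=G0=1 G2=G3|G2=1|1=1 G3=G2|G0=1|1=1 -> 0111
Step 2: G0=NOT G0=NOT 0=1 G1=G0=0 G2=G3|G2=1|1=1 G3=G2|G0=1|0=1 -> 1011
Cycle of length 2 starting at step 0 -> no fixed point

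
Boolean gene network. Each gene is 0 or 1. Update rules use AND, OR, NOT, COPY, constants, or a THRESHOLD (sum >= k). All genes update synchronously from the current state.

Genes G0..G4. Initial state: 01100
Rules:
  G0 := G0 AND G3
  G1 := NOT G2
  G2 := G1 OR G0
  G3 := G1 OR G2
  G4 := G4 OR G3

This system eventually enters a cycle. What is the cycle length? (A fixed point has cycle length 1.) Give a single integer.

Step 0: 01100
Step 1: G0=G0&G3=0&0=0 G1=NOT G2=NOT 1=0 G2=G1|G0=1|0=1 G3=G1|G2=1|1=1 G4=G4|G3=0|0=0 -> 00110
Step 2: G0=G0&G3=0&1=0 G1=NOT G2=NOT 1=0 G2=G1|G0=0|0=0 G3=G1|G2=0|1=1 G4=G4|G3=0|1=1 -> 00011
Step 3: G0=G0&G3=0&1=0 G1=NOT G2=NOT 0=1 G2=G1|G0=0|0=0 G3=G1|G2=0|0=0 G4=G4|G3=1|1=1 -> 01001
Step 4: G0=G0&G3=0&0=0 G1=NOT G2=NOT 0=1 G2=G1|G0=1|0=1 G3=G1|G2=1|0=1 G4=G4|G3=1|0=1 -> 01111
Step 5: G0=G0&G3=0&1=0 G1=NOT G2=NOT 1=0 G2=G1|G0=1|0=1 G3=G1|G2=1|1=1 G4=G4|G3=1|1=1 -> 00111
Step 6: G0=G0&G3=0&1=0 G1=NOT G2=NOT 1=0 G2=G1|G0=0|0=0 G3=G1|G2=0|1=1 G4=G4|G3=1|1=1 -> 00011
State from step 6 equals state from step 2 -> cycle length 4

Answer: 4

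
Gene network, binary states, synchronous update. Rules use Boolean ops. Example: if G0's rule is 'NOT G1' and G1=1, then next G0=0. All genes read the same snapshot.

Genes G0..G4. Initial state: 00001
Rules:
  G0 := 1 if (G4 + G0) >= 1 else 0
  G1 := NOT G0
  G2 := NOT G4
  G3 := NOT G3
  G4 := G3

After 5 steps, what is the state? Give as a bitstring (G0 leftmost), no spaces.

Step 1: G0=(1+0>=1)=1 G1=NOT G0=NOT 0=1 G2=NOT G4=NOT 1=0 G3=NOT G3=NOT 0=1 G4=G3=0 -> 11010
Step 2: G0=(0+1>=1)=1 G1=NOT G0=NOT 1=0 G2=NOT G4=NOT 0=1 G3=NOT G3=NOT 1=0 G4=G3=1 -> 10101
Step 3: G0=(1+1>=1)=1 G1=NOT G0=NOT 1=0 G2=NOT G4=NOT 1=0 G3=NOT G3=NOT 0=1 G4=G3=0 -> 10010
Step 4: G0=(0+1>=1)=1 G1=NOT G0=NOT 1=0 G2=NOT G4=NOT 0=1 G3=NOT G3=NOT 1=0 G4=G3=1 -> 10101
Step 5: G0=(1+1>=1)=1 G1=NOT G0=NOT 1=0 G2=NOT G4=NOT 1=0 G3=NOT G3=NOT 0=1 G4=G3=0 -> 10010

10010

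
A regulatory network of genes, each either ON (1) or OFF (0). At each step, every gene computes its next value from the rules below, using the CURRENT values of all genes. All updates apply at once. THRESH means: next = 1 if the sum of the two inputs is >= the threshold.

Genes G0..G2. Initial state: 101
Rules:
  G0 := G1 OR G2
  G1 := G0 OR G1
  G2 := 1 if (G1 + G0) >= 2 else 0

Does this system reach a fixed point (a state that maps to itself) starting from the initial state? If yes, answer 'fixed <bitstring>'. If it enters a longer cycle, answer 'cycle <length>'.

Answer: fixed 111

Derivation:
Step 0: 101
Step 1: G0=G1|G2=0|1=1 G1=G0|G1=1|0=1 G2=(0+1>=2)=0 -> 110
Step 2: G0=G1|G2=1|0=1 G1=G0|G1=1|1=1 G2=(1+1>=2)=1 -> 111
Step 3: G0=G1|G2=1|1=1 G1=G0|G1=1|1=1 G2=(1+1>=2)=1 -> 111
Fixed point reached at step 2: 111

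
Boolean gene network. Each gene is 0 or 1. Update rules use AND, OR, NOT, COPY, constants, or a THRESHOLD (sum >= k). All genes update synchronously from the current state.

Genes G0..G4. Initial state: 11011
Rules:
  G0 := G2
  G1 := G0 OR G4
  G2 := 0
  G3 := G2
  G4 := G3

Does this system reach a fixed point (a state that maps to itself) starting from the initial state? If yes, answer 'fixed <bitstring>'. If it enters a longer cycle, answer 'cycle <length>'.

Step 0: 11011
Step 1: G0=G2=0 G1=G0|G4=1|1=1 G2=0(const) G3=G2=0 G4=G3=1 -> 01001
Step 2: G0=G2=0 G1=G0|G4=0|1=1 G2=0(const) G3=G2=0 G4=G3=0 -> 01000
Step 3: G0=G2=0 G1=G0|G4=0|0=0 G2=0(const) G3=G2=0 G4=G3=0 -> 00000
Step 4: G0=G2=0 G1=G0|G4=0|0=0 G2=0(const) G3=G2=0 G4=G3=0 -> 00000
Fixed point reached at step 3: 00000

Answer: fixed 00000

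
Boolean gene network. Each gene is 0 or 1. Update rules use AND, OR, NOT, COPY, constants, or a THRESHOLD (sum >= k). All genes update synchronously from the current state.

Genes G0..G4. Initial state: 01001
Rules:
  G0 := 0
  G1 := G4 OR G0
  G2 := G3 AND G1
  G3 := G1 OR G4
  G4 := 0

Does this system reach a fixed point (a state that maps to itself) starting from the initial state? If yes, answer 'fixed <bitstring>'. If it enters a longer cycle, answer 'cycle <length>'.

Step 0: 01001
Step 1: G0=0(const) G1=G4|G0=1|0=1 G2=G3&G1=0&1=0 G3=G1|G4=1|1=1 G4=0(const) -> 01010
Step 2: G0=0(const) G1=G4|G0=0|0=0 G2=G3&G1=1&1=1 G3=G1|G4=1|0=1 G4=0(const) -> 00110
Step 3: G0=0(const) G1=G4|G0=0|0=0 G2=G3&G1=1&0=0 G3=G1|G4=0|0=0 G4=0(const) -> 00000
Step 4: G0=0(const) G1=G4|G0=0|0=0 G2=G3&G1=0&0=0 G3=G1|G4=0|0=0 G4=0(const) -> 00000
Fixed point reached at step 3: 00000

Answer: fixed 00000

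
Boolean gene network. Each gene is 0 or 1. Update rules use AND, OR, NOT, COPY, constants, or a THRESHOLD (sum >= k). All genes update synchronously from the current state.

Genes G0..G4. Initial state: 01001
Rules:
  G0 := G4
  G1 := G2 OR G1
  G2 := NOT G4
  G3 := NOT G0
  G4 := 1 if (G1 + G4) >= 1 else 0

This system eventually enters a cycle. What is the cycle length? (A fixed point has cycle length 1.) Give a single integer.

Answer: 1

Derivation:
Step 0: 01001
Step 1: G0=G4=1 G1=G2|G1=0|1=1 G2=NOT G4=NOT 1=0 G3=NOT G0=NOT 0=1 G4=(1+1>=1)=1 -> 11011
Step 2: G0=G4=1 G1=G2|G1=0|1=1 G2=NOT G4=NOT 1=0 G3=NOT G0=NOT 1=0 G4=(1+1>=1)=1 -> 11001
Step 3: G0=G4=1 G1=G2|G1=0|1=1 G2=NOT G4=NOT 1=0 G3=NOT G0=NOT 1=0 G4=(1+1>=1)=1 -> 11001
State from step 3 equals state from step 2 -> cycle length 1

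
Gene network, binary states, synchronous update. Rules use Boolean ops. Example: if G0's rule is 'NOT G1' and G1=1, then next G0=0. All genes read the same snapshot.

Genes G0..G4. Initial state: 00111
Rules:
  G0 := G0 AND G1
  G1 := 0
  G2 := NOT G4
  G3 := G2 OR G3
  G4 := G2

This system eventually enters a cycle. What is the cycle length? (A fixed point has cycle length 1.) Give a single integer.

Answer: 4

Derivation:
Step 0: 00111
Step 1: G0=G0&G1=0&0=0 G1=0(const) G2=NOT G4=NOT 1=0 G3=G2|G3=1|1=1 G4=G2=1 -> 00011
Step 2: G0=G0&G1=0&0=0 G1=0(const) G2=NOT G4=NOT 1=0 G3=G2|G3=0|1=1 G4=G2=0 -> 00010
Step 3: G0=G0&G1=0&0=0 G1=0(const) G2=NOT G4=NOT 0=1 G3=G2|G3=0|1=1 G4=G2=0 -> 00110
Step 4: G0=G0&G1=0&0=0 G1=0(const) G2=NOT G4=NOT 0=1 G3=G2|G3=1|1=1 G4=G2=1 -> 00111
State from step 4 equals state from step 0 -> cycle length 4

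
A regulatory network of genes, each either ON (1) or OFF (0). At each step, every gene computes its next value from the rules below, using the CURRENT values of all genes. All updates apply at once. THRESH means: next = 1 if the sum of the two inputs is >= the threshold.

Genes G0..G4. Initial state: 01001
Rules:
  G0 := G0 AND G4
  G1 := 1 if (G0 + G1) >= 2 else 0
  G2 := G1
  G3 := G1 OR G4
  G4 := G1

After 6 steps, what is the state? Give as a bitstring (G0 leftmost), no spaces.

Step 1: G0=G0&G4=0&1=0 G1=(0+1>=2)=0 G2=G1=1 G3=G1|G4=1|1=1 G4=G1=1 -> 00111
Step 2: G0=G0&G4=0&1=0 G1=(0+0>=2)=0 G2=G1=0 G3=G1|G4=0|1=1 G4=G1=0 -> 00010
Step 3: G0=G0&G4=0&0=0 G1=(0+0>=2)=0 G2=G1=0 G3=G1|G4=0|0=0 G4=G1=0 -> 00000
Step 4: G0=G0&G4=0&0=0 G1=(0+0>=2)=0 G2=G1=0 G3=G1|G4=0|0=0 G4=G1=0 -> 00000
Step 5: G0=G0&G4=0&0=0 G1=(0+0>=2)=0 G2=G1=0 G3=G1|G4=0|0=0 G4=G1=0 -> 00000
Step 6: G0=G0&G4=0&0=0 G1=(0+0>=2)=0 G2=G1=0 G3=G1|G4=0|0=0 G4=G1=0 -> 00000

00000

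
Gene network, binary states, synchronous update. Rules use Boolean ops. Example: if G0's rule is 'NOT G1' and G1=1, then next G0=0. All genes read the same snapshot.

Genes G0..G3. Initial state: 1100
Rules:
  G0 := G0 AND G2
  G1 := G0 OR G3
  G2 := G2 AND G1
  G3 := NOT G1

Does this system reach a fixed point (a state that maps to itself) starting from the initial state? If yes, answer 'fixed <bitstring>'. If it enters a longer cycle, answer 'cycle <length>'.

Answer: cycle 4

Derivation:
Step 0: 1100
Step 1: G0=G0&G2=1&0=0 G1=G0|G3=1|0=1 G2=G2&G1=0&1=0 G3=NOT G1=NOT 1=0 -> 0100
Step 2: G0=G0&G2=0&0=0 G1=G0|G3=0|0=0 G2=G2&G1=0&1=0 G3=NOT G1=NOT 1=0 -> 0000
Step 3: G0=G0&G2=0&0=0 G1=G0|G3=0|0=0 G2=G2&G1=0&0=0 G3=NOT G1=NOT 0=1 -> 0001
Step 4: G0=G0&G2=0&0=0 G1=G0|G3=0|1=1 G2=G2&G1=0&0=0 G3=NOT G1=NOT 0=1 -> 0101
Step 5: G0=G0&G2=0&0=0 G1=G0|G3=0|1=1 G2=G2&G1=0&1=0 G3=NOT G1=NOT 1=0 -> 0100
Cycle of length 4 starting at step 1 -> no fixed point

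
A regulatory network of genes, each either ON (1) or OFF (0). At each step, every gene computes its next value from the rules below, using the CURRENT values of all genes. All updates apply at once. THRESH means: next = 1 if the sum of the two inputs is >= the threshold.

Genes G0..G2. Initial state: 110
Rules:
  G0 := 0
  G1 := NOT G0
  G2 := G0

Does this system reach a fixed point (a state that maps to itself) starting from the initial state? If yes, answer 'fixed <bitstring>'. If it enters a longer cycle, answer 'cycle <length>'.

Answer: fixed 010

Derivation:
Step 0: 110
Step 1: G0=0(const) G1=NOT G0=NOT 1=0 G2=G0=1 -> 001
Step 2: G0=0(const) G1=NOT G0=NOT 0=1 G2=G0=0 -> 010
Step 3: G0=0(const) G1=NOT G0=NOT 0=1 G2=G0=0 -> 010
Fixed point reached at step 2: 010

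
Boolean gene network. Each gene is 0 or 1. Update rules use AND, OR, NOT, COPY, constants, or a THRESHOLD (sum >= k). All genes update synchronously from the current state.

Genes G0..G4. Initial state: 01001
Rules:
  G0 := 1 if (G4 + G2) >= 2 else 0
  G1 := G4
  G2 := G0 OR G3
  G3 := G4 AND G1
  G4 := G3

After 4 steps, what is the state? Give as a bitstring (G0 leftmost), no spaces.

Step 1: G0=(1+0>=2)=0 G1=G4=1 G2=G0|G3=0|0=0 G3=G4&G1=1&1=1 G4=G3=0 -> 01010
Step 2: G0=(0+0>=2)=0 G1=G4=0 G2=G0|G3=0|1=1 G3=G4&G1=0&1=0 G4=G3=1 -> 00101
Step 3: G0=(1+1>=2)=1 G1=G4=1 G2=G0|G3=0|0=0 G3=G4&G1=1&0=0 G4=G3=0 -> 11000
Step 4: G0=(0+0>=2)=0 G1=G4=0 G2=G0|G3=1|0=1 G3=G4&G1=0&1=0 G4=G3=0 -> 00100

00100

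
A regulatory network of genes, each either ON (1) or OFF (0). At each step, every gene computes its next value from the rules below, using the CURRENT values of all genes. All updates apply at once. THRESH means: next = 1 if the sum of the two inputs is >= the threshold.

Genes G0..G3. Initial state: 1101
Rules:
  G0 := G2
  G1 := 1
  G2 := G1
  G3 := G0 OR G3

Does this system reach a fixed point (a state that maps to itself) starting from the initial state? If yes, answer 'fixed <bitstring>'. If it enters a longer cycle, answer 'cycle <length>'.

Answer: fixed 1111

Derivation:
Step 0: 1101
Step 1: G0=G2=0 G1=1(const) G2=G1=1 G3=G0|G3=1|1=1 -> 0111
Step 2: G0=G2=1 G1=1(const) G2=G1=1 G3=G0|G3=0|1=1 -> 1111
Step 3: G0=G2=1 G1=1(const) G2=G1=1 G3=G0|G3=1|1=1 -> 1111
Fixed point reached at step 2: 1111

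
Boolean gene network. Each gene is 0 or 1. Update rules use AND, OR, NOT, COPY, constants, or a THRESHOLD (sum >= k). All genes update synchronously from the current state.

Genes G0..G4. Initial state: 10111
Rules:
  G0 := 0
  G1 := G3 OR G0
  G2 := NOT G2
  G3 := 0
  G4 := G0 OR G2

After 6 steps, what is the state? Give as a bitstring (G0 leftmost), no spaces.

Step 1: G0=0(const) G1=G3|G0=1|1=1 G2=NOT G2=NOT 1=0 G3=0(const) G4=G0|G2=1|1=1 -> 01001
Step 2: G0=0(const) G1=G3|G0=0|0=0 G2=NOT G2=NOT 0=1 G3=0(const) G4=G0|G2=0|0=0 -> 00100
Step 3: G0=0(const) G1=G3|G0=0|0=0 G2=NOT G2=NOT 1=0 G3=0(const) G4=G0|G2=0|1=1 -> 00001
Step 4: G0=0(const) G1=G3|G0=0|0=0 G2=NOT G2=NOT 0=1 G3=0(const) G4=G0|G2=0|0=0 -> 00100
Step 5: G0=0(const) G1=G3|G0=0|0=0 G2=NOT G2=NOT 1=0 G3=0(const) G4=G0|G2=0|1=1 -> 00001
Step 6: G0=0(const) G1=G3|G0=0|0=0 G2=NOT G2=NOT 0=1 G3=0(const) G4=G0|G2=0|0=0 -> 00100

00100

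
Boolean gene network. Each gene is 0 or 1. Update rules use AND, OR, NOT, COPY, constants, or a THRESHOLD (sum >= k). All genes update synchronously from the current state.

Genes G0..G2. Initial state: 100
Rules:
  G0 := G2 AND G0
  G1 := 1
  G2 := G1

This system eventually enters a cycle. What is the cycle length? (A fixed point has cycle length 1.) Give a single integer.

Answer: 1

Derivation:
Step 0: 100
Step 1: G0=G2&G0=0&1=0 G1=1(const) G2=G1=0 -> 010
Step 2: G0=G2&G0=0&0=0 G1=1(const) G2=G1=1 -> 011
Step 3: G0=G2&G0=1&0=0 G1=1(const) G2=G1=1 -> 011
State from step 3 equals state from step 2 -> cycle length 1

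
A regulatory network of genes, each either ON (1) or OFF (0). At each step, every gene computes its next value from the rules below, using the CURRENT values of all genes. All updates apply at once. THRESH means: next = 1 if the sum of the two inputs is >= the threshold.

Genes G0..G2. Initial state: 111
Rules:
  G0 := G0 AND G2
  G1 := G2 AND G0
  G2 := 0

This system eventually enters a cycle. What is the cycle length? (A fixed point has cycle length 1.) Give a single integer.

Step 0: 111
Step 1: G0=G0&G2=1&1=1 G1=G2&G0=1&1=1 G2=0(const) -> 110
Step 2: G0=G0&G2=1&0=0 G1=G2&G0=0&1=0 G2=0(const) -> 000
Step 3: G0=G0&G2=0&0=0 G1=G2&G0=0&0=0 G2=0(const) -> 000
State from step 3 equals state from step 2 -> cycle length 1

Answer: 1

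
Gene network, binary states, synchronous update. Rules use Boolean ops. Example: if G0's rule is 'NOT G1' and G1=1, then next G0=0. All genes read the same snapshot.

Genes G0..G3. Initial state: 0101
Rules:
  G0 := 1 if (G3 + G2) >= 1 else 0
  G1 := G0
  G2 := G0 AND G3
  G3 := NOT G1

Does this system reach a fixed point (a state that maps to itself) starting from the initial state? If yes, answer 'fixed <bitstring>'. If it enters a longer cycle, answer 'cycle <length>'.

Step 0: 0101
Step 1: G0=(1+0>=1)=1 G1=G0=0 G2=G0&G3=0&1=0 G3=NOT G1=NOT 1=0 -> 1000
Step 2: G0=(0+0>=1)=0 G1=G0=1 G2=G0&G3=1&0=0 G3=NOT G1=NOT 0=1 -> 0101
Cycle of length 2 starting at step 0 -> no fixed point

Answer: cycle 2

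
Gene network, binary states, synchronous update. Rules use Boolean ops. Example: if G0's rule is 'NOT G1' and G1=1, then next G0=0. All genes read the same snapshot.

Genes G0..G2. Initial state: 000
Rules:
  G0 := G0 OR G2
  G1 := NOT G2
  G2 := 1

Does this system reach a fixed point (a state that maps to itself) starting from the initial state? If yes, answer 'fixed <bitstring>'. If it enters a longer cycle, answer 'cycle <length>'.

Step 0: 000
Step 1: G0=G0|G2=0|0=0 G1=NOT G2=NOT 0=1 G2=1(const) -> 011
Step 2: G0=G0|G2=0|1=1 G1=NOT G2=NOT 1=0 G2=1(const) -> 101
Step 3: G0=G0|G2=1|1=1 G1=NOT G2=NOT 1=0 G2=1(const) -> 101
Fixed point reached at step 2: 101

Answer: fixed 101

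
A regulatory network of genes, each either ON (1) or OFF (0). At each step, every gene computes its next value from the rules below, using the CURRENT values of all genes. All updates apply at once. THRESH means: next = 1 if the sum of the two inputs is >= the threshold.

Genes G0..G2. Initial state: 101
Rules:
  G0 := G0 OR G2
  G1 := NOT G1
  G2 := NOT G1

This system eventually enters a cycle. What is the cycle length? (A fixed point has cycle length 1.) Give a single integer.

Step 0: 101
Step 1: G0=G0|G2=1|1=1 G1=NOT G1=NOT 0=1 G2=NOT G1=NOT 0=1 -> 111
Step 2: G0=G0|G2=1|1=1 G1=NOT G1=NOT 1=0 G2=NOT G1=NOT 1=0 -> 100
Step 3: G0=G0|G2=1|0=1 G1=NOT G1=NOT 0=1 G2=NOT G1=NOT 0=1 -> 111
State from step 3 equals state from step 1 -> cycle length 2

Answer: 2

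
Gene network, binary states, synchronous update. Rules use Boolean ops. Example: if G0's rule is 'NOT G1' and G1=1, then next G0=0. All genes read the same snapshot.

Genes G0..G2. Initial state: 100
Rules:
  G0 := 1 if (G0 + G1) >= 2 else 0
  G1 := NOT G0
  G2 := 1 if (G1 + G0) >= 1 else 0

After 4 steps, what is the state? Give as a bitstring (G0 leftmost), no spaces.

Step 1: G0=(1+0>=2)=0 G1=NOT G0=NOT 1=0 G2=(0+1>=1)=1 -> 001
Step 2: G0=(0+0>=2)=0 G1=NOT G0=NOT 0=1 G2=(0+0>=1)=0 -> 010
Step 3: G0=(0+1>=2)=0 G1=NOT G0=NOT 0=1 G2=(1+0>=1)=1 -> 011
Step 4: G0=(0+1>=2)=0 G1=NOT G0=NOT 0=1 G2=(1+0>=1)=1 -> 011

011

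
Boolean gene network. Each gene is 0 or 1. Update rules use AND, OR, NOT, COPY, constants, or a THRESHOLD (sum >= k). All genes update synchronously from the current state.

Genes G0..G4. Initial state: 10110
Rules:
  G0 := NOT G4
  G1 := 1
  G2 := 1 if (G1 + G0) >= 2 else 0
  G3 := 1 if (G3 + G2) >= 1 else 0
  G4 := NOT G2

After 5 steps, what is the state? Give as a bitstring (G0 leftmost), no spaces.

Step 1: G0=NOT G4=NOT 0=1 G1=1(const) G2=(0+1>=2)=0 G3=(1+1>=1)=1 G4=NOT G2=NOT 1=0 -> 11010
Step 2: G0=NOT G4=NOT 0=1 G1=1(const) G2=(1+1>=2)=1 G3=(1+0>=1)=1 G4=NOT G2=NOT 0=1 -> 11111
Step 3: G0=NOT G4=NOT 1=0 G1=1(const) G2=(1+1>=2)=1 G3=(1+1>=1)=1 G4=NOT G2=NOT 1=0 -> 01110
Step 4: G0=NOT G4=NOT 0=1 G1=1(const) G2=(1+0>=2)=0 G3=(1+1>=1)=1 G4=NOT G2=NOT 1=0 -> 11010
Step 5: G0=NOT G4=NOT 0=1 G1=1(const) G2=(1+1>=2)=1 G3=(1+0>=1)=1 G4=NOT G2=NOT 0=1 -> 11111

11111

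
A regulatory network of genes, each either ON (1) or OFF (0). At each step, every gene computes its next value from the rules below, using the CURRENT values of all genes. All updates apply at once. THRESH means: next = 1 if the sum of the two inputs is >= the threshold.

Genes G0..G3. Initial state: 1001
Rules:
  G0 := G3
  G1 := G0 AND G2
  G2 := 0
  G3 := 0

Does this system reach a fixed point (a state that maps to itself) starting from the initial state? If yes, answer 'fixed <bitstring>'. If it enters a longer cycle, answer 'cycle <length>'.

Step 0: 1001
Step 1: G0=G3=1 G1=G0&G2=1&0=0 G2=0(const) G3=0(const) -> 1000
Step 2: G0=G3=0 G1=G0&G2=1&0=0 G2=0(const) G3=0(const) -> 0000
Step 3: G0=G3=0 G1=G0&G2=0&0=0 G2=0(const) G3=0(const) -> 0000
Fixed point reached at step 2: 0000

Answer: fixed 0000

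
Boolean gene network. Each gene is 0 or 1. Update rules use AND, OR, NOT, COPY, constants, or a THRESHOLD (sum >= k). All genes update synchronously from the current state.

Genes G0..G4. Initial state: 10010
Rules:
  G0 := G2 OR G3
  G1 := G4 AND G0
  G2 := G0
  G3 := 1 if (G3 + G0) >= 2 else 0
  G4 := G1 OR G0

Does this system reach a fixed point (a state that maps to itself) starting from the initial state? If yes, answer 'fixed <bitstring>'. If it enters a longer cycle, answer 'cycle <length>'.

Step 0: 10010
Step 1: G0=G2|G3=0|1=1 G1=G4&G0=0&1=0 G2=G0=1 G3=(1+1>=2)=1 G4=G1|G0=0|1=1 -> 10111
Step 2: G0=G2|G3=1|1=1 G1=G4&G0=1&1=1 G2=G0=1 G3=(1+1>=2)=1 G4=G1|G0=0|1=1 -> 11111
Step 3: G0=G2|G3=1|1=1 G1=G4&G0=1&1=1 G2=G0=1 G3=(1+1>=2)=1 G4=G1|G0=1|1=1 -> 11111
Fixed point reached at step 2: 11111

Answer: fixed 11111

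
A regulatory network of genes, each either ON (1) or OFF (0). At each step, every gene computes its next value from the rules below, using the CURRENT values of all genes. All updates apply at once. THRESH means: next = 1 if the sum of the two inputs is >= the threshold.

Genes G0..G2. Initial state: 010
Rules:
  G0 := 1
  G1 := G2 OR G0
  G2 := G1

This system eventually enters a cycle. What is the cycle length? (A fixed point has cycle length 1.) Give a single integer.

Step 0: 010
Step 1: G0=1(const) G1=G2|G0=0|0=0 G2=G1=1 -> 101
Step 2: G0=1(const) G1=G2|G0=1|1=1 G2=G1=0 -> 110
Step 3: G0=1(const) G1=G2|G0=0|1=1 G2=G1=1 -> 111
Step 4: G0=1(const) G1=G2|G0=1|1=1 G2=G1=1 -> 111
State from step 4 equals state from step 3 -> cycle length 1

Answer: 1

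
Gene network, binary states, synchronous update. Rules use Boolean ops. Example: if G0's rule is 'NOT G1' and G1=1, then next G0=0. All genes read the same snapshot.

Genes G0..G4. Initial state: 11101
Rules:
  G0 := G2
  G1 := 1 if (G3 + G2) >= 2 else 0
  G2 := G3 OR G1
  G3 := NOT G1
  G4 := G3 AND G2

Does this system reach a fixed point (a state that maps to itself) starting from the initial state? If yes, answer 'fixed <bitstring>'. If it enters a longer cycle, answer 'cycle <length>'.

Step 0: 11101
Step 1: G0=G2=1 G1=(0+1>=2)=0 G2=G3|G1=0|1=1 G3=NOT G1=NOT 1=0 G4=G3&G2=0&1=0 -> 10100
Step 2: G0=G2=1 G1=(0+1>=2)=0 G2=G3|G1=0|0=0 G3=NOT G1=NOT 0=1 G4=G3&G2=0&1=0 -> 10010
Step 3: G0=G2=0 G1=(1+0>=2)=0 G2=G3|G1=1|0=1 G3=NOT G1=NOT 0=1 G4=G3&G2=1&0=0 -> 00110
Step 4: G0=G2=1 G1=(1+1>=2)=1 G2=G3|G1=1|0=1 G3=NOT G1=NOT 0=1 G4=G3&G2=1&1=1 -> 11111
Step 5: G0=G2=1 G1=(1+1>=2)=1 G2=G3|G1=1|1=1 G3=NOT G1=NOT 1=0 G4=G3&G2=1&1=1 -> 11101
Cycle of length 5 starting at step 0 -> no fixed point

Answer: cycle 5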